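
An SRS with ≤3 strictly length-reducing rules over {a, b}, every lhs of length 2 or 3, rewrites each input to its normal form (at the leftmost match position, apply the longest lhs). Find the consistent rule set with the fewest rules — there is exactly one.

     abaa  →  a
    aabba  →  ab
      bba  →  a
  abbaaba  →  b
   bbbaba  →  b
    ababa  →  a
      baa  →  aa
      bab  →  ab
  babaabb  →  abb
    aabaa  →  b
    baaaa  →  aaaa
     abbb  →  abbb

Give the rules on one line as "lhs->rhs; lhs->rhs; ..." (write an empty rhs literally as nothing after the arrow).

  | abaa => ba => a
  | aabba => aaba => ab
  | bba => ba => a
  | abbaaba => abaaba => baba => aba => b

aba->b; ba->a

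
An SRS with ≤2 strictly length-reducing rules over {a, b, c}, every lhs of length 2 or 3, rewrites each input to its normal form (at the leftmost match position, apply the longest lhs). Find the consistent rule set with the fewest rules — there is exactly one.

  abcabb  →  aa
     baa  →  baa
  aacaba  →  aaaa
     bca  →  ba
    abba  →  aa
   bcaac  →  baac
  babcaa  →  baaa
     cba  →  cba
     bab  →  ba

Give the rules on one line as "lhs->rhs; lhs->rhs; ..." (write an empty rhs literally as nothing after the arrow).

ab->a; ca->a

  | abcabb => acabb => aabb => aab => aa
  | baa
  | aacaba => aaaba => aaaa
  | bca => ba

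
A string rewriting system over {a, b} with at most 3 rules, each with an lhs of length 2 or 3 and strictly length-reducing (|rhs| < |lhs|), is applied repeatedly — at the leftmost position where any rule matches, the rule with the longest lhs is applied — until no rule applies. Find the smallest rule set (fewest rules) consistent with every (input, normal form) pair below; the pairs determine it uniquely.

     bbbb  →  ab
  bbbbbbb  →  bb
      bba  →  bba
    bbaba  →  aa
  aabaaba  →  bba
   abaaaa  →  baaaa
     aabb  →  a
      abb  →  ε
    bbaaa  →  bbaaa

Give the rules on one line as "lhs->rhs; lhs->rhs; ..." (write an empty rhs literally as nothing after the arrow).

aba->ba; abb->; bbb->a

  | bbbb => ab
  | bbbbbbb => abbbb => bb
  | bba
  | bbaba => bbba => aa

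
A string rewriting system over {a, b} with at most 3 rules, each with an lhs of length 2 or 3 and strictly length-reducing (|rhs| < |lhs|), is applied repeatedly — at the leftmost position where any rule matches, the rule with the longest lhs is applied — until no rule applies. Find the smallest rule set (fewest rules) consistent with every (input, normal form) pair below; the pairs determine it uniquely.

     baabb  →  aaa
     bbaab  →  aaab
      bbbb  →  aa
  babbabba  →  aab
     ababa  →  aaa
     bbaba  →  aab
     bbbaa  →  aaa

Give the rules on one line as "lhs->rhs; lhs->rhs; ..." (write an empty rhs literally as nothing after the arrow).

ba->b; baa->aa; bb->a

  | baabb => aabb => aaa
  | bbaab => aaab
  | bbbb => abb => aa
  | babbabba => bbbabba => ababba => abbba => aaba => aab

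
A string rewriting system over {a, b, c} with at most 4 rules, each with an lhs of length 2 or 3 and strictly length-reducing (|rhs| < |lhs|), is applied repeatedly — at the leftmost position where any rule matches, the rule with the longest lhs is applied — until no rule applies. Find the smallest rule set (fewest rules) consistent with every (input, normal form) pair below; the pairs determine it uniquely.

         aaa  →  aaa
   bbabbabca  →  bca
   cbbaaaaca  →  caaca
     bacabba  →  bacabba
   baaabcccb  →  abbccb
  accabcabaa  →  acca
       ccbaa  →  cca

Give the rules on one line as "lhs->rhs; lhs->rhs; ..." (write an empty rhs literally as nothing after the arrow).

  | aaa
  | bbabbabca => bbabca => bca
  | cbbaaaaca => cbaaaca => caaca
  | bacabba

abc->bb; baa->a; bab->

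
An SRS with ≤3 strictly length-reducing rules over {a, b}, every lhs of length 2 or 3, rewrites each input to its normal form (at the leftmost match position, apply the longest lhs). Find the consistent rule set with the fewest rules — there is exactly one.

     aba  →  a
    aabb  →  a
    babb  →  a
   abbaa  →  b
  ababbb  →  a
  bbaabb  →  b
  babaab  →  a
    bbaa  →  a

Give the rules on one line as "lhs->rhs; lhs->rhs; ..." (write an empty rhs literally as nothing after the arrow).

aa->; ab->; bb->a

  | aba => a
  | aabb => bb => a
  | babb => bb => a
  | abbaa => baa => b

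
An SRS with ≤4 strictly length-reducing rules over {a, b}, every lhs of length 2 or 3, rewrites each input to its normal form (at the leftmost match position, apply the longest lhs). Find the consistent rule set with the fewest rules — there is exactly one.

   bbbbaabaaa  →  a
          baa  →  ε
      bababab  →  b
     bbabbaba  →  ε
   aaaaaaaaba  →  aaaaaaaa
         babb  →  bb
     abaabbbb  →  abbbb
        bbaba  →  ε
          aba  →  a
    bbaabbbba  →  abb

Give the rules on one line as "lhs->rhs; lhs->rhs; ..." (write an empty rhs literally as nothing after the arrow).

ba->; baa->; bba->

  | bbbbaabaaa => bbabaaa => baaa => a
  | baa => ε
  | bababab => babab => bab => b
  | bbabbaba => bbaba => ba => ε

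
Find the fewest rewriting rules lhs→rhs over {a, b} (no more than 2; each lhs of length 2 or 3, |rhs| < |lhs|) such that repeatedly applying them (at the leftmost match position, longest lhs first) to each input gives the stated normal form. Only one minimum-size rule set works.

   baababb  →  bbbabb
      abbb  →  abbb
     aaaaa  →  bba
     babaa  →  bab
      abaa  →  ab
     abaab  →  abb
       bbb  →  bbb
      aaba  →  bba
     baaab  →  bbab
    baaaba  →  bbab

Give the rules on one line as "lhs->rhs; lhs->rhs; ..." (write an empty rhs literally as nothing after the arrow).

aa->b; aba->ab

  | baababb => bbbabb
  | abbb
  | aaaaa => baaa => bba
  | babaa => baba => bab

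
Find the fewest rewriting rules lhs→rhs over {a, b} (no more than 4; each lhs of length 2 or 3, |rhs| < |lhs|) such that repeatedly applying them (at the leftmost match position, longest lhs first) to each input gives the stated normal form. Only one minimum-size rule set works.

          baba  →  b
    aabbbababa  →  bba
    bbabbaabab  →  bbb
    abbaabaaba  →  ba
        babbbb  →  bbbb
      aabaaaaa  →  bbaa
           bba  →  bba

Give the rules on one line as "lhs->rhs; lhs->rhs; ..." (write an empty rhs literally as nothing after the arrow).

  | baba => b
  | aabbbababa => abbababa => bababa => bba
  | bbabbaabab => bbbaabab => bbbab => bbb
  | abbaabaaba => baabaaba => baaba => ba

aaa->bb; ab->; aba->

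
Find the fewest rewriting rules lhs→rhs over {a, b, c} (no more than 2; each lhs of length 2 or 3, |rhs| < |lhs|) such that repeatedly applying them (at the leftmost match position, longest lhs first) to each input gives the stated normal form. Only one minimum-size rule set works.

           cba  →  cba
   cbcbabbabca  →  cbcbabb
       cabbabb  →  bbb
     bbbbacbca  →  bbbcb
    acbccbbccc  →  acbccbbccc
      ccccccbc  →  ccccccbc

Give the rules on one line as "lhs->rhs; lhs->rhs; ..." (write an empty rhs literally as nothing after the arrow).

  | cba
  | cbcbabbabca => cbcbabbca => cbcbabb
  | cabbabb => bbabb => bbb
  | bbbbacbca => bbbcbca => bbbcb

bba->b; ca->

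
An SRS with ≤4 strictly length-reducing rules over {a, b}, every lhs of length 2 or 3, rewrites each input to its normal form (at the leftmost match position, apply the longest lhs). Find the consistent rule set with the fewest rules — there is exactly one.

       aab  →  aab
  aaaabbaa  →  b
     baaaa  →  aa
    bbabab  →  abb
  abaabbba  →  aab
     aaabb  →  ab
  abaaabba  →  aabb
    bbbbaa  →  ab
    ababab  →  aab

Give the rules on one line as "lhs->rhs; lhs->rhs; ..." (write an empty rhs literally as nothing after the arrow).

aaa->ba; ba->b; baa->; bbb->ab

  | aab
  | aaaabbaa => baabbaa => bbaa => b
  | baaaa => aa
  | bbabab => bbbab => abab => abb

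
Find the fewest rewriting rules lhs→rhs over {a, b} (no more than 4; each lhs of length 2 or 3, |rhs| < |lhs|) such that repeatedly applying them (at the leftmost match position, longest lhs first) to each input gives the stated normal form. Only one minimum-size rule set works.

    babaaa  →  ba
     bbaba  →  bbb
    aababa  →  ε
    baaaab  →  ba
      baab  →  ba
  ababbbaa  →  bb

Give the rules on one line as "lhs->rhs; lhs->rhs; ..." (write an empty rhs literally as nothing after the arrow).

aa->; aab->a; ab->; bba->bb

  | babaaa => baaa => ba
  | bbaba => bbba => bbb
  | aababa => aaba => aa => ε
  | baaaab => baab => ba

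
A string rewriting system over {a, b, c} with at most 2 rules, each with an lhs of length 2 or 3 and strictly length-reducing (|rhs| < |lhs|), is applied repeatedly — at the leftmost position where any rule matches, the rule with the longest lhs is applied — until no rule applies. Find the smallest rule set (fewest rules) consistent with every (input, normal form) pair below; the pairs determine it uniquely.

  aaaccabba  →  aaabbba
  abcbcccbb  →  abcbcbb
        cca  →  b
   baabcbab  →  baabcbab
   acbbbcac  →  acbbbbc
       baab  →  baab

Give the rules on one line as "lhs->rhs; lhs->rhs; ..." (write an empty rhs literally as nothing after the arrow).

ca->b; cc->c

  | aaaccabba => aaacabba => aaabbba
  | abcbcccbb => abcbccbb => abcbcbb
  | cca => ca => b
  | baabcbab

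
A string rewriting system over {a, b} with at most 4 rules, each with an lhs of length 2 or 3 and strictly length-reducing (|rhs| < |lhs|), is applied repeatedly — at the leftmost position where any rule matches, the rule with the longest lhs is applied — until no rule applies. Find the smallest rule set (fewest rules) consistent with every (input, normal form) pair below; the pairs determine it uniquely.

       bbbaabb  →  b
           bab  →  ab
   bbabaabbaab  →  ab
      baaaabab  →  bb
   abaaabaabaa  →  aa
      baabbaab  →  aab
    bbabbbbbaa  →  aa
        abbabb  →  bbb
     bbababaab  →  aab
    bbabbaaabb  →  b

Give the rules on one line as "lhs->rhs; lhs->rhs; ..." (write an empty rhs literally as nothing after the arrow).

aaa->b; aba->b; abb->aa; ba->a

  | bbbaabb => bbaabb => baabb => aabb => aaa => b
  | bab => ab
  | bbabaabbaab => babaabbaab => abaabbaab => babbaab => abbaab => aaaab => bab => ab
  | baaaabab => aaaabab => babab => abab => bb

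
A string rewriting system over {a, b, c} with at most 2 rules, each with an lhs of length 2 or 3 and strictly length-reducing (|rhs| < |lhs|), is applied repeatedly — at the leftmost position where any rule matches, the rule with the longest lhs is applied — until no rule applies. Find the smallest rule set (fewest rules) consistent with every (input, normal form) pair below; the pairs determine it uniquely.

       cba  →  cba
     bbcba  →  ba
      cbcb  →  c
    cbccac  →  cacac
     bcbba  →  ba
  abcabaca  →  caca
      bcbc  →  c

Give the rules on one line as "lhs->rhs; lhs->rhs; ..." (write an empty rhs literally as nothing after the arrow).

ab->; bc->a

  | cba
  | bbcba => baba => ba
  | cbcb => cab => c
  | cbccac => cacac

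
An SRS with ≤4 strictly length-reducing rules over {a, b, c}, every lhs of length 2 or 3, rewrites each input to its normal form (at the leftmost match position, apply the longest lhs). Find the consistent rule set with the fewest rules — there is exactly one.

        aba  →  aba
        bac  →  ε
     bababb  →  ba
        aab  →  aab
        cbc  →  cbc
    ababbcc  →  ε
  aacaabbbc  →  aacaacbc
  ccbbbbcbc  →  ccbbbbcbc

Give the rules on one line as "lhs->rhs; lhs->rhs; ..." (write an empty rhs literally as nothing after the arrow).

abb->ac; acc->; bac->

  | aba
  | bac => ε
  | bababb => babac => ba
  | aab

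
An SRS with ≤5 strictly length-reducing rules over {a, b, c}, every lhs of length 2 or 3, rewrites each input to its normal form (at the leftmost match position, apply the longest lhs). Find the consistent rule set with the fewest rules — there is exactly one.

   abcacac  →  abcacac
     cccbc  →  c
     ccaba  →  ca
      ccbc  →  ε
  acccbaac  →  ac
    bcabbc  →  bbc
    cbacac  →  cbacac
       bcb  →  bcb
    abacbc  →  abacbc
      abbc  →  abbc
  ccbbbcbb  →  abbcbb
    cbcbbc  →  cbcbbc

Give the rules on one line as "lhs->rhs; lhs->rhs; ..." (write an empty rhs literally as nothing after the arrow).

aa->a; aac->; cab->; ccb->aa

  | abcacac
  | cccbc => caac => c
  | ccaba => ca
  | ccbc => aac => ε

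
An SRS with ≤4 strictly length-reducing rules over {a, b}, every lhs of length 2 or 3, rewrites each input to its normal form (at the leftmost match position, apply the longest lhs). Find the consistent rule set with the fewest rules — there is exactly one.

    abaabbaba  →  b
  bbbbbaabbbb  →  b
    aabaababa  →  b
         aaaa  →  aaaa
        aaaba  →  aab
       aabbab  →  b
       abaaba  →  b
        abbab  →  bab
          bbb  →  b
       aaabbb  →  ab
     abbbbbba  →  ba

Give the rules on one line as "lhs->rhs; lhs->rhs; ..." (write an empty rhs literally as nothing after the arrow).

aba->b; abb->b; bb->b

  | abaabbaba => babbaba => bbaba => baba => bb => b
  | bbbbbaabbbb => bbbbaabbbb => bbbaabbbb => bbaabbbb => baabbbb => babbb => bbb => bb => b
  | aabaababa => abababa => bbaba => baba => bb => b
  | aaaa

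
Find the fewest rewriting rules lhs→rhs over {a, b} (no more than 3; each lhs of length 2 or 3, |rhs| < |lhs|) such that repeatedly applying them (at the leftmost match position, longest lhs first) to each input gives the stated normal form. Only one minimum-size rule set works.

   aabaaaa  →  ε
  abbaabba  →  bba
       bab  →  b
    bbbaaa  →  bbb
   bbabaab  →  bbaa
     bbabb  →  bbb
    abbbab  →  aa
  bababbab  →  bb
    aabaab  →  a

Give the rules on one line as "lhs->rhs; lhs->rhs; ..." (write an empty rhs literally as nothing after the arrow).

  | aabaaaa => aaaaaa => aaa => ε
  | abbaabba => abaabba => aaabba => bba
  | bab => b
  | bbbaaa => bbb

aaa->; ab->a; bab->b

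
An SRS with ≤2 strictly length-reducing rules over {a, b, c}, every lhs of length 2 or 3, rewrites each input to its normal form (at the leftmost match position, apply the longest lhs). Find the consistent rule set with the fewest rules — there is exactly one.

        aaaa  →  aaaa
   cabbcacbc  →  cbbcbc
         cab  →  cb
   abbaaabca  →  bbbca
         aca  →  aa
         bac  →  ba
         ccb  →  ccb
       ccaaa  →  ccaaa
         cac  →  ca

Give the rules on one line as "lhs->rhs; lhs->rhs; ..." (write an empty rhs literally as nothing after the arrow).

ab->b; ac->a

  | aaaa
  | cabbcacbc => cbbcacbc => cbbcabc => cbbcbc
  | cab => cb
  | abbaaabca => bbaaabca => bbaabca => bbabca => bbbca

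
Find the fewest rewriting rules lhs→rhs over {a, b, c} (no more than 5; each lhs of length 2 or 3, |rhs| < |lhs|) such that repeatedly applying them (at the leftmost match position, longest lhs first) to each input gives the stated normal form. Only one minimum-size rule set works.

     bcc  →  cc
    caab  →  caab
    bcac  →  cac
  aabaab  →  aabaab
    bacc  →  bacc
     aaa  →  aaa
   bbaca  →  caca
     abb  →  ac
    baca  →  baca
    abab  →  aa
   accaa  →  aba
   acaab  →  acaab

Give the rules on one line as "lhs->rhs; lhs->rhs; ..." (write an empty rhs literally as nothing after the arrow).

  | bcc => cc
  | caab
  | bcac => cac
  | aabaab

bab->a; bb->c; bc->c; cca->b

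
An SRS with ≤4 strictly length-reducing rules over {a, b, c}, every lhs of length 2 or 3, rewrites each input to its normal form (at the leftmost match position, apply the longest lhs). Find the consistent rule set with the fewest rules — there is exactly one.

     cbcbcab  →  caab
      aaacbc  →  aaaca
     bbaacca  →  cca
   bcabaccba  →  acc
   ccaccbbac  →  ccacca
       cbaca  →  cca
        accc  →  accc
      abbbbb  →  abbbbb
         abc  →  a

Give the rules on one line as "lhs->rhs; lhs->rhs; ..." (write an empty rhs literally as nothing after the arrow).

  | cbcbcab => cabcab => caab
  | aaacbc => aaaca
  | bbaacca => bacca => cca
  | bcabaccba => abaccba => accba => acc

ba->; bc->; cbc->ca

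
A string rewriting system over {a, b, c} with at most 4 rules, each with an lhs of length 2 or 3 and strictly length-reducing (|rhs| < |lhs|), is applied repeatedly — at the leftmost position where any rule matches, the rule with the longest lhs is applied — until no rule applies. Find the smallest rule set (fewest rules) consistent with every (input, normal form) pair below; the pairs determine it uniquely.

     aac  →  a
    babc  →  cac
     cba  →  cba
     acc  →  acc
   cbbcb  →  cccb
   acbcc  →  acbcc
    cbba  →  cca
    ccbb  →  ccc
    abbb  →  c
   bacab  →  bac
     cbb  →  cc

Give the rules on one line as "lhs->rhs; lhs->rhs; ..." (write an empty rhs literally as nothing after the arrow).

  | aac => a
  | babc => cac
  | cba
  | acc

aac->a; ab->; bab->ca; bb->c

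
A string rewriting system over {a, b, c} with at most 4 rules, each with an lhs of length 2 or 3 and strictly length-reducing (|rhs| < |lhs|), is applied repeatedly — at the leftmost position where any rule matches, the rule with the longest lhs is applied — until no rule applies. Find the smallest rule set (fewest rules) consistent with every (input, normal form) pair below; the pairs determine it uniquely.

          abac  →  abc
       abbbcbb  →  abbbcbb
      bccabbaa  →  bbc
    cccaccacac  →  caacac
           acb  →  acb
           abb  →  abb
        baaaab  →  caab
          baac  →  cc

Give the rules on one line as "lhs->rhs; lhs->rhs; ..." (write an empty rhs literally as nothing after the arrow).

ba->b; baa->c; cca->a

  | abac => abc
  | abbbcbb
  | bccabbaa => babbaa => bbbaa => bbc
  | cccaccacac => caccacac => caacac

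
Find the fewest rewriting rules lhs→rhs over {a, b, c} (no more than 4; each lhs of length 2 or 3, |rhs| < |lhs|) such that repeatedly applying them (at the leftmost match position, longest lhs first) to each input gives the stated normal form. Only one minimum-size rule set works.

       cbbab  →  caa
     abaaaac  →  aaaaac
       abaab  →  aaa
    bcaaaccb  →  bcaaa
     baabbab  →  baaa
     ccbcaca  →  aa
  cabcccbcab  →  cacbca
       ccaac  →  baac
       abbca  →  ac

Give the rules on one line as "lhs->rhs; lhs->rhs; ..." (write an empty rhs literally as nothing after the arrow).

  | cbbab => caab => caa
  | abaaaac => aaaaac
  | abaab => aaab => aaa
  | bcaaaccb => bcaaabb => bcaaab => bcaaa

ab->a; aca->ac; bb->a; cc->b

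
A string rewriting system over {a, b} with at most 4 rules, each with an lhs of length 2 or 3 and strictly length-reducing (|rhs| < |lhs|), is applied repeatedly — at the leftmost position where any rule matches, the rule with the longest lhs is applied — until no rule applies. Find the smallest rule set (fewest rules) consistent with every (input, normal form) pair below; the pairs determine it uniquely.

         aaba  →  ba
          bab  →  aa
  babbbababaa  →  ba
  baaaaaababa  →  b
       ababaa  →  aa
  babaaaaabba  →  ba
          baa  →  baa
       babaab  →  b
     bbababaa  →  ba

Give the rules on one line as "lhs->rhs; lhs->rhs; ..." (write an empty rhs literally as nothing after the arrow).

aab->b; ab->; bab->aa; bba->b

  | aaba => ba
  | bab => aa
  | babbbababaa => aabbababaa => bbababaa => bbabaa => bbaa => ba
  | baaaaaababa => baaaababa => baababa => bbaba => bba => b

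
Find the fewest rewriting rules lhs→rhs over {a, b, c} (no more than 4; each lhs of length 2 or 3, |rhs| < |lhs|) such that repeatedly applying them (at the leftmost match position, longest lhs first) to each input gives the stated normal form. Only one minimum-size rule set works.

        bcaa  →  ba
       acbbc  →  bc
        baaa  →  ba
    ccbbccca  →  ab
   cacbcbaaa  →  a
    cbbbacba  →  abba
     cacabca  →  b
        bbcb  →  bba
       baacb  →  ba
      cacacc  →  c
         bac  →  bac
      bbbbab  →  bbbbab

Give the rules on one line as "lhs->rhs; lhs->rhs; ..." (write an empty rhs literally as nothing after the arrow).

  | bcaa => ba
  | acbbc => aabc => bc
  | baaa => ba
  | ccbbccca => cbbccca => abccca => abcca => abca => ab

aa->; ca->; cb->a; cc->c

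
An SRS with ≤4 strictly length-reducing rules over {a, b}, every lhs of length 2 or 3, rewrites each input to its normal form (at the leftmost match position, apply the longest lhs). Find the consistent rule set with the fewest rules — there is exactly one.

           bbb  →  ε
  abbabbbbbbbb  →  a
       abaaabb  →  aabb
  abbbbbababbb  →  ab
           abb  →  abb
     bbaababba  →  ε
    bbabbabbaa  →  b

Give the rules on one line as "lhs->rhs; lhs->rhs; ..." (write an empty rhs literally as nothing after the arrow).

ba->; baa->; bbb->ba

  | bbb => ba => ε
  | abbabbbbbbbb => abbbbbbbbb => ababbbbbb => abbbbbb => ababbb => abbb => aba => a
  | abaaabb => aabb
  | abbbbbababbb => ababbababbb => abbababbb => abbabbb => abbbb => abab => ab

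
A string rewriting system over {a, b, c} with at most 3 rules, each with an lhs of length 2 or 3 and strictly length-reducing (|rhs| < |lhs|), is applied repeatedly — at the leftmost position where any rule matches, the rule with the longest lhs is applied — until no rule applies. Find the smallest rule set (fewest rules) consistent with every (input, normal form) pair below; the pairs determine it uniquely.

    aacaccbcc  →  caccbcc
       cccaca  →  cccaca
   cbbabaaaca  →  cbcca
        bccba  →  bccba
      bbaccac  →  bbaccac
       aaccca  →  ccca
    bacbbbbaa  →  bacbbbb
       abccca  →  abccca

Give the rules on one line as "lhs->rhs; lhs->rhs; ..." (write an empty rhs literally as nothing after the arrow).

  | aacaccbcc => caccbcc
  | cccaca
  | cbbabaaaca => cbcaaaaca => cbcaaca => cbcca
  | bccba

aa->; bab->ca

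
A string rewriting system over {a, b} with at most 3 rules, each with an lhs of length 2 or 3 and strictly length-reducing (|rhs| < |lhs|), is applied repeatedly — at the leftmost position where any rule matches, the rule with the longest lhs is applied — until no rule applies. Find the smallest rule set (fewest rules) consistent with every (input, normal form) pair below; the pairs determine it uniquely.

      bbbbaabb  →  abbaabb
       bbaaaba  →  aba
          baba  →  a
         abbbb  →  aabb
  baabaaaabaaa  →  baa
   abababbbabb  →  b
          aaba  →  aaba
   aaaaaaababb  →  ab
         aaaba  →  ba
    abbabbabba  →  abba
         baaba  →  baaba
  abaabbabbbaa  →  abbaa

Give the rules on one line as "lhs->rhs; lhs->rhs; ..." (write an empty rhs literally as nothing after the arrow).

  | bbbbaabb => abbaabb
  | bbaaaba => bbba => aba
  | baba => a
  | abbbb => aabb

aaa->; bab->; bbb->ab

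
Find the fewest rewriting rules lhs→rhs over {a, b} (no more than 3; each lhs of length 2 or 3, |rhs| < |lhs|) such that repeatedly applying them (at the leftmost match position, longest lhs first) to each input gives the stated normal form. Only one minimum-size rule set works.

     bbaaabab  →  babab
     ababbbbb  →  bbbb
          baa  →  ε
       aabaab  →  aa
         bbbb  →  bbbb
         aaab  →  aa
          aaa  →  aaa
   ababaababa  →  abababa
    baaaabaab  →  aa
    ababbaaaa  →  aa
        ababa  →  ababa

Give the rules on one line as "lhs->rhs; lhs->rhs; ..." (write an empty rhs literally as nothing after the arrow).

  | bbaaabab => babab
  | ababbbbb => abbbbb => bbbb
  | baa => ε
  | aabaab => aaab => aa

aab->a; abb->b; baa->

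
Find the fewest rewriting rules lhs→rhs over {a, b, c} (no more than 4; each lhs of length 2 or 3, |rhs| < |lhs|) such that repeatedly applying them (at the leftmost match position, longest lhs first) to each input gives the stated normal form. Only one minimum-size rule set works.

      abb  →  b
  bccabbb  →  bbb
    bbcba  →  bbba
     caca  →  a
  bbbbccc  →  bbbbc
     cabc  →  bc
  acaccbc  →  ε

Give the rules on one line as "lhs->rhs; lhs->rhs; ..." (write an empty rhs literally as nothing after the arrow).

ab->c; ca->c; cb->b; cc->

  | abb => cb => b
  | bccabbb => babbb => bcbb => bbb
  | bbcba => bbba
  | caca => cca => a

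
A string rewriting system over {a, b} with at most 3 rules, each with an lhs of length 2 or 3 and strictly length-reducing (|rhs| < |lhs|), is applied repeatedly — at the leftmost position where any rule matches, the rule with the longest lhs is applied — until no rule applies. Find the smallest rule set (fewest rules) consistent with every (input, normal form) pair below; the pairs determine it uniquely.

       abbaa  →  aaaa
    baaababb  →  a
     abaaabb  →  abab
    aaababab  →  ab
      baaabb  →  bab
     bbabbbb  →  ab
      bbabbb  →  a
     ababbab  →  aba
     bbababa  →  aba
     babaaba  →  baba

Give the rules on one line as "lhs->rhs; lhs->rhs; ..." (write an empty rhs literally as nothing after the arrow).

  | abbaa => aaaa
  | baaababb => baabb => bb => a
  | abaaabb => abab
  | aaababab => aabab => ab

aab->; bb->a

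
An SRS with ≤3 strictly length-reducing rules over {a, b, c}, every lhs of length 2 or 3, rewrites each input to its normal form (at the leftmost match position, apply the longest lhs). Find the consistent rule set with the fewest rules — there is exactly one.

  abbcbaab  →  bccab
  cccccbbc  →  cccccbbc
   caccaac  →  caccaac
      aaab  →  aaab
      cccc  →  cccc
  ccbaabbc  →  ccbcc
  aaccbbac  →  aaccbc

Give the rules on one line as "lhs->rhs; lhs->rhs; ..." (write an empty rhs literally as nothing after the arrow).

abb->bc; ba->

  | abbcbaab => bccbaab => bccab
  | cccccbbc
  | caccaac
  | aaab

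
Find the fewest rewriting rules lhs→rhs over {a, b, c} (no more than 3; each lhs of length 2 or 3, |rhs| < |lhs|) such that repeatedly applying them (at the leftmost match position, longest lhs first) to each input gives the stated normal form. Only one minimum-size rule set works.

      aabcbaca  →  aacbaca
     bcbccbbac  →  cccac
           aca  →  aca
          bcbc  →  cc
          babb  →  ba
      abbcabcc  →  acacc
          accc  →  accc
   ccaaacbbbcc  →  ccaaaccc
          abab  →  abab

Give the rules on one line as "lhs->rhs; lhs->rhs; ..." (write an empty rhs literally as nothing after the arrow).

bb->; bc->c

  | aabcbaca => aacbaca
  | bcbccbbac => cbccbbac => cccbbac => cccac
  | aca
  | bcbc => cbc => cc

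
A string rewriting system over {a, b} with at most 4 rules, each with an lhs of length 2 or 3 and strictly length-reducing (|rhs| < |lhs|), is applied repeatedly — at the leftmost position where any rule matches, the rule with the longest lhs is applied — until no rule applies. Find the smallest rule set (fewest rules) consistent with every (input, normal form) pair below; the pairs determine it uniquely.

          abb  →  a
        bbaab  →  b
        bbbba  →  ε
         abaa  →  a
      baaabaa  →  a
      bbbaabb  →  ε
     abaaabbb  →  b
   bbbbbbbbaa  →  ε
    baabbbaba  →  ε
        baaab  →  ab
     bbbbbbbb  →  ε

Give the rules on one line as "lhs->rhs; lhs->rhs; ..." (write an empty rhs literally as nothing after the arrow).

  | abb => a
  | bbaab => bbab => bbb => b
  | bbbba => bba => bb => ε
  | abaa => aaa => a

aa->; ba->a; bb->; bba->bb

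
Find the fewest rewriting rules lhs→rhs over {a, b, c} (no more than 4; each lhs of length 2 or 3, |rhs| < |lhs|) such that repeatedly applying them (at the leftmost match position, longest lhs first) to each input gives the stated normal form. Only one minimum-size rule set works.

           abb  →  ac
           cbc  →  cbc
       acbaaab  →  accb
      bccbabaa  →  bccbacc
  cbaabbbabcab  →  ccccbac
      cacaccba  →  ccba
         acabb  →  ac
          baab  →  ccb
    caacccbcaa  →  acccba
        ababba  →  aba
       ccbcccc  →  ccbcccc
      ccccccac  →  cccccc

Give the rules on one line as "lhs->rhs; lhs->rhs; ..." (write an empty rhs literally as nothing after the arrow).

baa->cc; bb->c; ca->

  | abb => ac
  | cbc
  | acbaaab => acccab => accb
  | bccbabaa => bccbacc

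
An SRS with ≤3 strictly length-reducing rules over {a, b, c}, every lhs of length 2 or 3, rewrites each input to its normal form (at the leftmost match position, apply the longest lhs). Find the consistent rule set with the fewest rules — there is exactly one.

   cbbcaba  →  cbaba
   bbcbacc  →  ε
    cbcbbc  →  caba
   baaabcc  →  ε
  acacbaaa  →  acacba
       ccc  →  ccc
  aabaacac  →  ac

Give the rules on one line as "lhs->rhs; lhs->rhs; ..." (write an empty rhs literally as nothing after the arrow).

  | cbbcaba => cbaaba => cbaba
  | bbcbacc => babacc => bac => ε
  | cbcbbc => cabbc => caba
  | baaabcc => baabcc => babcc => baac => bac => ε

aa->a; bac->; bc->a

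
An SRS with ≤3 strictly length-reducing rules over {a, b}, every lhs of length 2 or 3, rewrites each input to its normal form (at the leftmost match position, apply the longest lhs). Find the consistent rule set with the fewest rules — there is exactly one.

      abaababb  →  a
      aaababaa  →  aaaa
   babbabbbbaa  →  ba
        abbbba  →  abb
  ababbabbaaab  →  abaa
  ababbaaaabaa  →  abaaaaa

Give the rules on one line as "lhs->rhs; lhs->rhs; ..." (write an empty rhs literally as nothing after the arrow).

aab->a; bab->; bba->

  | abaababb => abaabb => abab => a
  | aaababaa => aaabaa => aaaa
  | babbabbbbaa => babbbbaa => bbbaa => ba
  | abbbba => abb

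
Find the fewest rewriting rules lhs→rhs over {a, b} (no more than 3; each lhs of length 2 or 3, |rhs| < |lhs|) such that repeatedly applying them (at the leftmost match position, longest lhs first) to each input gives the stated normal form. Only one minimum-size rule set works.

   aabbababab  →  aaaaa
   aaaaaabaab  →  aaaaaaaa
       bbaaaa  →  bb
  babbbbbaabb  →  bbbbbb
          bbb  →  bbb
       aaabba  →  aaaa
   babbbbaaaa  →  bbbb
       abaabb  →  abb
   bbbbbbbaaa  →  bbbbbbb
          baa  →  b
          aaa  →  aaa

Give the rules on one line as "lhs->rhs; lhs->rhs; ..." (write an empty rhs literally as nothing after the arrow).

  | aabbababab => aabababab => aaababab => aaaabab => aaaaab => aaaaa
  | aaaaaabaab => aaaaaaaab => aaaaaaaa
  | bbaaaa => bbaaa => bbaa => bba => bb
  | babbbbbaabb => bbbbbaabb => bbbbbabb => bbbbbb

aab->aa; ba->b; bab->b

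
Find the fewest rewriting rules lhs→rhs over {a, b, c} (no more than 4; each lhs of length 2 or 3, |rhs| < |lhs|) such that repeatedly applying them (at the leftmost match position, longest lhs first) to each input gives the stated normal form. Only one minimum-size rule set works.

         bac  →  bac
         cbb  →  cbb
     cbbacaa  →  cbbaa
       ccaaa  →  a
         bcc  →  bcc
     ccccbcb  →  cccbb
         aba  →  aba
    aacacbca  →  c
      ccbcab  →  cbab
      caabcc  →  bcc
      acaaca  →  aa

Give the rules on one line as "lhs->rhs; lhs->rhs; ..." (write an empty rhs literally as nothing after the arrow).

  | bac
  | cbb
  | cbbacaa => cbbaa
  | ccaaa => caa => a

aab->cc; abc->bc; ca->; cbc->b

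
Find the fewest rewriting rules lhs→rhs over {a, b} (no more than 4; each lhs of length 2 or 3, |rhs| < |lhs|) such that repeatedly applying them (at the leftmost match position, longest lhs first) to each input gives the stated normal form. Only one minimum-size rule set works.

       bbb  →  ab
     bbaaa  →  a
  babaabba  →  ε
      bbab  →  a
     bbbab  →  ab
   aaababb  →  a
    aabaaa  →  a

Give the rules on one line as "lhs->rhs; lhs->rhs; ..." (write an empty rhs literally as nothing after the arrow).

  | bbb => ab
  | bbaaa => aaaa => baa => a
  | babaabba => baabba => abba => aaa => ba => ε
  | bbab => aab => bb => a

aa->b; ba->; bb->a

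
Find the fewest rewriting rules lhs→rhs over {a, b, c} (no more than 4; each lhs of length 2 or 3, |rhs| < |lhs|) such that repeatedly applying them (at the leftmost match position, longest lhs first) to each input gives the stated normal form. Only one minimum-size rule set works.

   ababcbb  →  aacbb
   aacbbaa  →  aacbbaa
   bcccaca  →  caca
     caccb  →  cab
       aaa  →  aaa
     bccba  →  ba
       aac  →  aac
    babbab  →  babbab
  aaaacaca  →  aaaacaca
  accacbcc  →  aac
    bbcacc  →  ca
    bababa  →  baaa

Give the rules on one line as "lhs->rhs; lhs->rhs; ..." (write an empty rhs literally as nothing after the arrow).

  | ababcbb => aabcbb => aacbb
  | aacbbaa
  | bcccaca => cccaca => caca
  | caccb => cab

aba->aa; bc->c; cc->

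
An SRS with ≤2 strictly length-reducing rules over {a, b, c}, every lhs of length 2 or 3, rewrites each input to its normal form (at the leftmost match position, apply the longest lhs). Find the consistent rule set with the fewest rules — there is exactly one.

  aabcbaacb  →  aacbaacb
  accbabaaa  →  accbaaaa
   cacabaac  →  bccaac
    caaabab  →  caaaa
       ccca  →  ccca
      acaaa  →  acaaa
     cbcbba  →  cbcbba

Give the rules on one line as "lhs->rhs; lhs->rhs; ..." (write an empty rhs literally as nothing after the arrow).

ab->a; cab->bc

  | aabcbaacb => aacbaacb
  | accbabaaa => accbaaaa
  | cacabaac => cabcaac => bccaac
  | caaabab => caaaab => caaaa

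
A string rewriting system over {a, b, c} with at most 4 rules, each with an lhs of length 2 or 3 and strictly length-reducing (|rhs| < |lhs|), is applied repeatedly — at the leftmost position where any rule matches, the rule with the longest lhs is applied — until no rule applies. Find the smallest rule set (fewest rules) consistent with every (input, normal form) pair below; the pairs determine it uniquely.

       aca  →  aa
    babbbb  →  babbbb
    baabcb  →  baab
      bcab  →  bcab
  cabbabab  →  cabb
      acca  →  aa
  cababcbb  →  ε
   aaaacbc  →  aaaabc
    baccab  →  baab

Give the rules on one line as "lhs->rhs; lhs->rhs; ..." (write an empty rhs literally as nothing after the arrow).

  | aca => aa
  | babbbb
  | baabcb => baab
  | bcab

aba->c; ac->a; cb->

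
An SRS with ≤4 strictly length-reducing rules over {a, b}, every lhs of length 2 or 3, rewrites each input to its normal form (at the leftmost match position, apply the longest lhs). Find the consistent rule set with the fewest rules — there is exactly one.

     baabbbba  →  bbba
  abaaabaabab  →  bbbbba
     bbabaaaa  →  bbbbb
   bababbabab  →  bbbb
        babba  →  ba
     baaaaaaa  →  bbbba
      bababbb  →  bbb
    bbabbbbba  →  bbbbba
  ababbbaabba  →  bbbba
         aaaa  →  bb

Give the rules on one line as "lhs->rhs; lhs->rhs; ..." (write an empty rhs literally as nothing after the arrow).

aa->b; aab->ba; ab->b; abb->

  | baabbbba => bbabbba => bbba
  | abaaabaabab => baaabaabab => bbabaabab => bbbaabab => bbbbaab => bbbbba
  | bbabaaaa => bbbaaaa => bbbbaa => bbbbb
  | bababbabab => bbabbabab => bbabab => bbbab => bbbb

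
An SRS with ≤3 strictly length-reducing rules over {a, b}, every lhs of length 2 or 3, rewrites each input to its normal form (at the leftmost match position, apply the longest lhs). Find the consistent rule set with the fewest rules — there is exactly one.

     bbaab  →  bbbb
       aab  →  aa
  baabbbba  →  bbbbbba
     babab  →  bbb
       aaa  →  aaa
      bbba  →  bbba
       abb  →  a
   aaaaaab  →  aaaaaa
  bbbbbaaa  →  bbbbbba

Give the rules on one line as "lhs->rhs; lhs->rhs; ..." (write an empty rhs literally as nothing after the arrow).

  | bbaab => bbbb
  | aab => aa
  | baabbbba => bbbbbba
  | babab => baab => bbb

ab->a; baa->bb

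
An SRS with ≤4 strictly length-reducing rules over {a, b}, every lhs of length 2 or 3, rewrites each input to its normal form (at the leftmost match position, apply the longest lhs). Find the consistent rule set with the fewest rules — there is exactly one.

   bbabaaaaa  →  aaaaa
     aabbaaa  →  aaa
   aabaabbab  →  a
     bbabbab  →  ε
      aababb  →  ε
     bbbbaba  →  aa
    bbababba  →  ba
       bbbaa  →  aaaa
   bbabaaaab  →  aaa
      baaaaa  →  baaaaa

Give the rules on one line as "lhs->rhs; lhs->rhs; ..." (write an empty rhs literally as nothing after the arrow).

ab->; bab->ab; bbb->aa

  | bbabaaaaa => babaaaaa => abaaaaa => aaaaa
  | aabbaaa => abaaa => aaa
  | aabaabbab => aaabbab => aabab => aab => a
  | bbabbab => babbab => abbab => bab => ab => ε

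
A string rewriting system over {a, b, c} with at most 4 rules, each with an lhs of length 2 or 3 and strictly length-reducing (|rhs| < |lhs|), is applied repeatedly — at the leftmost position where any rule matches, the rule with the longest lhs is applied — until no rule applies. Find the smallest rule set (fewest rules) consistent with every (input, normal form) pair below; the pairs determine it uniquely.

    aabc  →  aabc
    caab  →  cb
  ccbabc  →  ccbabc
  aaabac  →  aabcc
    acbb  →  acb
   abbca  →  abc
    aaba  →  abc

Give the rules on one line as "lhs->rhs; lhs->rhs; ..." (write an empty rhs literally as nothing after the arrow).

aba->bc; bb->b; ca->c

  | aabc
  | caab => cab => cb
  | ccbabc
  | aaabac => aabcc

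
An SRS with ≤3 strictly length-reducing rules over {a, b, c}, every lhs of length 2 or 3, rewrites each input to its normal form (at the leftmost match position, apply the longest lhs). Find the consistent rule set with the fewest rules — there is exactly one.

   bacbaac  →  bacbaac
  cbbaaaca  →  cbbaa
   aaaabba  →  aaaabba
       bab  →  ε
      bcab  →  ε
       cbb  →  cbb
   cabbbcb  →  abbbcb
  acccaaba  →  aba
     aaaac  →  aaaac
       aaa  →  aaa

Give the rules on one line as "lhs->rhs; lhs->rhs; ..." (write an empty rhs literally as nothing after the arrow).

aca->; bab->; ca->a

  | bacbaac
  | cbbaaaca => cbbaa
  | aaaabba
  | bab => ε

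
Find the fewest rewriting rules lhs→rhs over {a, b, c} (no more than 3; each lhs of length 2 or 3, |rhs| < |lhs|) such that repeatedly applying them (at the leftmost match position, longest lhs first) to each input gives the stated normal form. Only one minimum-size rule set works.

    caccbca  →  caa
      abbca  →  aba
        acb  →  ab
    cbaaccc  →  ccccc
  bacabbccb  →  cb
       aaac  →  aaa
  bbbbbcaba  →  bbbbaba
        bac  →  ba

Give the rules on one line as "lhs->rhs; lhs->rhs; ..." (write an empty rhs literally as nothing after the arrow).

  | caccbca => cacbca => cabca => caa
  | abbca => aba
  | acb => ab
  | cbaaccc => ccccc

ac->a; baa->c; bc->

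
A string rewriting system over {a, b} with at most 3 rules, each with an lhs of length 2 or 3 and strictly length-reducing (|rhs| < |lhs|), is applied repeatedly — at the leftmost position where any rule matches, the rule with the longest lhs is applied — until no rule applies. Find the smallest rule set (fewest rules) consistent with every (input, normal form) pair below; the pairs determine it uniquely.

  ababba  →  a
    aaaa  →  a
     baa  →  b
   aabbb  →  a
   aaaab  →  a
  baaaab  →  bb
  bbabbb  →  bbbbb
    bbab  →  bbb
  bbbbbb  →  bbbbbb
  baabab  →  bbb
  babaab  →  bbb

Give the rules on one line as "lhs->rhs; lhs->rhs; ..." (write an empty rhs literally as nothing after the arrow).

  | ababba => aabba => abba => aba => aa => a
  | aaaa => aaa => aa => a
  | baa => ba => b
  | aabbb => abbb => abb => ab => a

aa->a; ab->a; ba->b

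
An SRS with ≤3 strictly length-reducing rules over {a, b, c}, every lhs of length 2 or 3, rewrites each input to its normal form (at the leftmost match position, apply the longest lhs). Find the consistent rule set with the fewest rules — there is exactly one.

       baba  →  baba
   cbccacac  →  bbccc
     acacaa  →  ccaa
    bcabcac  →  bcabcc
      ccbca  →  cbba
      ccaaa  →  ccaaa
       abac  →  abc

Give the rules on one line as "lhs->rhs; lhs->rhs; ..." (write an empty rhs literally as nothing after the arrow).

ac->c; cbc->bb

  | baba
  | cbccacac => bbcacac => bbccac => bbccc
  | acacaa => cacaa => ccaa
  | bcabcac => bcabcc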